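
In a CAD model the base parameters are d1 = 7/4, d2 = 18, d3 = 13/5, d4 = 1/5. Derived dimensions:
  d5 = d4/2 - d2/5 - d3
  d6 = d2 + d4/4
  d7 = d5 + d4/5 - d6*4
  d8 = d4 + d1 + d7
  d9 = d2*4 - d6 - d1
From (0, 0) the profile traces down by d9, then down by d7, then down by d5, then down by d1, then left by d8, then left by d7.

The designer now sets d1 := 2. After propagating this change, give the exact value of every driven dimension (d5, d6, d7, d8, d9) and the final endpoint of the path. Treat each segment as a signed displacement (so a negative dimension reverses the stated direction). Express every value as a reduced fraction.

d5 = -61/10
d6 = 361/20
d7 = -3913/50
d8 = -3803/50
d9 = 1039/20
endpoint = (3858/25, 3041/100)

Apply edit: d1 := 2
  d5 = d4/2 - d2/5 - d3 = -61/10
  d6 = d2 + d4/4 = 361/20
  d7 = d5 + d4/5 - d6*4 = -3913/50
  d8 = d4 + d1 + d7 = -3803/50
  d9 = d2*4 - d6 - d1 = 1039/20
Walk from origin (0, 0):
  seg 1: down by d9 = 1039/20 → (0, -1039/20)
  seg 2: down by d7 = -3913/50 → (0, 2631/100)
  seg 3: down by d5 = -61/10 → (0, 3241/100)
  seg 4: down by d1 = 2 → (0, 3041/100)
  seg 5: left by d8 = -3803/50 → (3803/50, 3041/100)
  seg 6: left by d7 = -3913/50 → (3858/25, 3041/100)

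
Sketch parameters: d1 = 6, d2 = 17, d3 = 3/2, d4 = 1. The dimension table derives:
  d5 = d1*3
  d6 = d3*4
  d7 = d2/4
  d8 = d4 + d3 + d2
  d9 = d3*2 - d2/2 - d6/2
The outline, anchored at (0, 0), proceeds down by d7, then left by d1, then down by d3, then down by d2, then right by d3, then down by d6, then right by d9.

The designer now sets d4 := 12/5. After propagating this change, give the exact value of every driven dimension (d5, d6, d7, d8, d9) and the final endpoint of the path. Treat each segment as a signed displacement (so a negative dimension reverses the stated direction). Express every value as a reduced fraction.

Apply edit: d4 := 12/5
  d5 = d1*3 = 18
  d6 = d3*4 = 6
  d7 = d2/4 = 17/4
  d8 = d4 + d3 + d2 = 209/10
  d9 = d3*2 - d2/2 - d6/2 = -17/2
Walk from origin (0, 0):
  seg 1: down by d7 = 17/4 → (0, -17/4)
  seg 2: left by d1 = 6 → (-6, -17/4)
  seg 3: down by d3 = 3/2 → (-6, -23/4)
  seg 4: down by d2 = 17 → (-6, -91/4)
  seg 5: right by d3 = 3/2 → (-9/2, -91/4)
  seg 6: down by d6 = 6 → (-9/2, -115/4)
  seg 7: right by d9 = -17/2 → (-13, -115/4)

d5 = 18
d6 = 6
d7 = 17/4
d8 = 209/10
d9 = -17/2
endpoint = (-13, -115/4)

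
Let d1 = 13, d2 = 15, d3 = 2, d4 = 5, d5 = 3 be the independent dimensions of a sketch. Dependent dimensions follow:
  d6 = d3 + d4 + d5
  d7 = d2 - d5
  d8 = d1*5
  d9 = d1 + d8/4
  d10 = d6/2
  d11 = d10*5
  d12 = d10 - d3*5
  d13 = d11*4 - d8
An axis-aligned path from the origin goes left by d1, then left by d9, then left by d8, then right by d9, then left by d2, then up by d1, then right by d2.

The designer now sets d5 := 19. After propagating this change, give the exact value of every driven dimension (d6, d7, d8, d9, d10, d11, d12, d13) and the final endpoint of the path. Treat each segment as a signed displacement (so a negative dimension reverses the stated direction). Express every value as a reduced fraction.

d6 = 26
d7 = -4
d8 = 65
d9 = 117/4
d10 = 13
d11 = 65
d12 = 3
d13 = 195
endpoint = (-78, 13)

Apply edit: d5 := 19
  d6 = d3 + d4 + d5 = 26
  d7 = d2 - d5 = -4
  d8 = d1*5 = 65
  d9 = d1 + d8/4 = 117/4
  d10 = d6/2 = 13
  d11 = d10*5 = 65
  d12 = d10 - d3*5 = 3
  d13 = d11*4 - d8 = 195
Walk from origin (0, 0):
  seg 1: left by d1 = 13 → (-13, 0)
  seg 2: left by d9 = 117/4 → (-169/4, 0)
  seg 3: left by d8 = 65 → (-429/4, 0)
  seg 4: right by d9 = 117/4 → (-78, 0)
  seg 5: left by d2 = 15 → (-93, 0)
  seg 6: up by d1 = 13 → (-93, 13)
  seg 7: right by d2 = 15 → (-78, 13)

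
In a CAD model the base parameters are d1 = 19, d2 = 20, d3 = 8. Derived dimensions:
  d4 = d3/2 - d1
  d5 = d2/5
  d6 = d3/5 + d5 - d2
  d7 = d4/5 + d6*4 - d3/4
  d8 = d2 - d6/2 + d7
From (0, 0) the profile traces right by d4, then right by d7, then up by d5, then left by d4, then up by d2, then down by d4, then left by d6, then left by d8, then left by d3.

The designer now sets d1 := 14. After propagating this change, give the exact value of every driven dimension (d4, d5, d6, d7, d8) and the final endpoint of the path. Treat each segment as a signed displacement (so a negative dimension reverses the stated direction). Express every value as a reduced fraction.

Apply edit: d1 := 14
  d4 = d3/2 - d1 = -10
  d5 = d2/5 = 4
  d6 = d3/5 + d5 - d2 = -72/5
  d7 = d4/5 + d6*4 - d3/4 = -308/5
  d8 = d2 - d6/2 + d7 = -172/5
Walk from origin (0, 0):
  seg 1: right by d4 = -10 → (-10, 0)
  seg 2: right by d7 = -308/5 → (-358/5, 0)
  seg 3: up by d5 = 4 → (-358/5, 4)
  seg 4: left by d4 = -10 → (-308/5, 4)
  seg 5: up by d2 = 20 → (-308/5, 24)
  seg 6: down by d4 = -10 → (-308/5, 34)
  seg 7: left by d6 = -72/5 → (-236/5, 34)
  seg 8: left by d8 = -172/5 → (-64/5, 34)
  seg 9: left by d3 = 8 → (-104/5, 34)

d4 = -10
d5 = 4
d6 = -72/5
d7 = -308/5
d8 = -172/5
endpoint = (-104/5, 34)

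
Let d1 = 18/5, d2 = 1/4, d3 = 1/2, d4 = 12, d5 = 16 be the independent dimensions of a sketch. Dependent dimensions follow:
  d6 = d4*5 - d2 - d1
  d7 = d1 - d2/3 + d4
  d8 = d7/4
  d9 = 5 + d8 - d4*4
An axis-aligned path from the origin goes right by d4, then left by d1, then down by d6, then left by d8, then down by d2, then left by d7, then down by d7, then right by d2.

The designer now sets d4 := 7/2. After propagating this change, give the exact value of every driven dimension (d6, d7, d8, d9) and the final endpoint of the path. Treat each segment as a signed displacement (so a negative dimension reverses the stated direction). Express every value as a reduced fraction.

Apply edit: d4 := 7/2
  d6 = d4*5 - d2 - d1 = 273/20
  d7 = d1 - d2/3 + d4 = 421/60
  d8 = d7/4 = 421/240
  d9 = 5 + d8 - d4*4 = -1739/240
Walk from origin (0, 0):
  seg 1: right by d4 = 7/2 → (7/2, 0)
  seg 2: left by d1 = 18/5 → (-1/10, 0)
  seg 3: down by d6 = 273/20 → (-1/10, -273/20)
  seg 4: left by d8 = 421/240 → (-89/48, -273/20)
  seg 5: down by d2 = 1/4 → (-89/48, -139/10)
  seg 6: left by d7 = 421/60 → (-2129/240, -139/10)
  seg 7: down by d7 = 421/60 → (-2129/240, -251/12)
  seg 8: right by d2 = 1/4 → (-2069/240, -251/12)

d6 = 273/20
d7 = 421/60
d8 = 421/240
d9 = -1739/240
endpoint = (-2069/240, -251/12)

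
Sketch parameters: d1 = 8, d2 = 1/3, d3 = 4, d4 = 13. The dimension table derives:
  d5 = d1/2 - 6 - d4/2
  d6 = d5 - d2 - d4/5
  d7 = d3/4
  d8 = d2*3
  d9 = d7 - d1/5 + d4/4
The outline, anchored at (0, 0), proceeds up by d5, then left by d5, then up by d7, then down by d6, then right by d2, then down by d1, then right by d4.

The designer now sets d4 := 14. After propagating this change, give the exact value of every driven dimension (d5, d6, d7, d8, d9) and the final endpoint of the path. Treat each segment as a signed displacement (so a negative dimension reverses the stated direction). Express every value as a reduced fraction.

Apply edit: d4 := 14
  d5 = d1/2 - 6 - d4/2 = -9
  d6 = d5 - d2 - d4/5 = -182/15
  d7 = d3/4 = 1
  d8 = d2*3 = 1
  d9 = d7 - d1/5 + d4/4 = 29/10
Walk from origin (0, 0):
  seg 1: up by d5 = -9 → (0, -9)
  seg 2: left by d5 = -9 → (9, -9)
  seg 3: up by d7 = 1 → (9, -8)
  seg 4: down by d6 = -182/15 → (9, 62/15)
  seg 5: right by d2 = 1/3 → (28/3, 62/15)
  seg 6: down by d1 = 8 → (28/3, -58/15)
  seg 7: right by d4 = 14 → (70/3, -58/15)

d5 = -9
d6 = -182/15
d7 = 1
d8 = 1
d9 = 29/10
endpoint = (70/3, -58/15)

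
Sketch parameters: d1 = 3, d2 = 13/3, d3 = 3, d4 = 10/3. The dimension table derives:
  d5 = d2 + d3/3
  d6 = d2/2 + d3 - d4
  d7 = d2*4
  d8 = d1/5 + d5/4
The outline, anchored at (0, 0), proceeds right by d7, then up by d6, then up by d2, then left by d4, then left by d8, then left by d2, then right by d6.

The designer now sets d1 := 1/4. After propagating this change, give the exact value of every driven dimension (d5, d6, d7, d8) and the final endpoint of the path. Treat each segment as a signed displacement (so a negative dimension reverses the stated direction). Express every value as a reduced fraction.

d5 = 16/3
d6 = 11/6
d7 = 52/3
d8 = 83/60
endpoint = (607/60, 37/6)

Apply edit: d1 := 1/4
  d5 = d2 + d3/3 = 16/3
  d6 = d2/2 + d3 - d4 = 11/6
  d7 = d2*4 = 52/3
  d8 = d1/5 + d5/4 = 83/60
Walk from origin (0, 0):
  seg 1: right by d7 = 52/3 → (52/3, 0)
  seg 2: up by d6 = 11/6 → (52/3, 11/6)
  seg 3: up by d2 = 13/3 → (52/3, 37/6)
  seg 4: left by d4 = 10/3 → (14, 37/6)
  seg 5: left by d8 = 83/60 → (757/60, 37/6)
  seg 6: left by d2 = 13/3 → (497/60, 37/6)
  seg 7: right by d6 = 11/6 → (607/60, 37/6)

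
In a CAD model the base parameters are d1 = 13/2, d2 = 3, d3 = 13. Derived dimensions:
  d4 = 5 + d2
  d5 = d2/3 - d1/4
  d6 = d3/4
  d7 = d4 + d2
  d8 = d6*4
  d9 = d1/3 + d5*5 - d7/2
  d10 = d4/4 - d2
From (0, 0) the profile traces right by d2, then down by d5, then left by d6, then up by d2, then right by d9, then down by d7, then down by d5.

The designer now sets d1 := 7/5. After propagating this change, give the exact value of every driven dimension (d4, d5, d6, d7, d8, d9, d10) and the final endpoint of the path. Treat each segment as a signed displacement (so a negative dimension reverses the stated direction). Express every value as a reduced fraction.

d4 = 8
d5 = 13/20
d6 = 13/4
d7 = 11
d8 = 13
d9 = -107/60
d10 = -1
endpoint = (-61/30, -93/10)

Apply edit: d1 := 7/5
  d4 = 5 + d2 = 8
  d5 = d2/3 - d1/4 = 13/20
  d6 = d3/4 = 13/4
  d7 = d4 + d2 = 11
  d8 = d6*4 = 13
  d9 = d1/3 + d5*5 - d7/2 = -107/60
  d10 = d4/4 - d2 = -1
Walk from origin (0, 0):
  seg 1: right by d2 = 3 → (3, 0)
  seg 2: down by d5 = 13/20 → (3, -13/20)
  seg 3: left by d6 = 13/4 → (-1/4, -13/20)
  seg 4: up by d2 = 3 → (-1/4, 47/20)
  seg 5: right by d9 = -107/60 → (-61/30, 47/20)
  seg 6: down by d7 = 11 → (-61/30, -173/20)
  seg 7: down by d5 = 13/20 → (-61/30, -93/10)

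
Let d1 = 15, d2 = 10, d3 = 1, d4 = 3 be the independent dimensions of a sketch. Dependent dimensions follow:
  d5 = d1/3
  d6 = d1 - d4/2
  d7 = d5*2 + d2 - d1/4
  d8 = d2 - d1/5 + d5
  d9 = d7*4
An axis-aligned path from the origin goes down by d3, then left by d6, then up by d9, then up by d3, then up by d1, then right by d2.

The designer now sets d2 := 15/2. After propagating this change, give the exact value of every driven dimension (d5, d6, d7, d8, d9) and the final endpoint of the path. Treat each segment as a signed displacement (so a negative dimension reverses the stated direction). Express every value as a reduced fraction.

d5 = 5
d6 = 27/2
d7 = 55/4
d8 = 19/2
d9 = 55
endpoint = (-6, 70)

Apply edit: d2 := 15/2
  d5 = d1/3 = 5
  d6 = d1 - d4/2 = 27/2
  d7 = d5*2 + d2 - d1/4 = 55/4
  d8 = d2 - d1/5 + d5 = 19/2
  d9 = d7*4 = 55
Walk from origin (0, 0):
  seg 1: down by d3 = 1 → (0, -1)
  seg 2: left by d6 = 27/2 → (-27/2, -1)
  seg 3: up by d9 = 55 → (-27/2, 54)
  seg 4: up by d3 = 1 → (-27/2, 55)
  seg 5: up by d1 = 15 → (-27/2, 70)
  seg 6: right by d2 = 15/2 → (-6, 70)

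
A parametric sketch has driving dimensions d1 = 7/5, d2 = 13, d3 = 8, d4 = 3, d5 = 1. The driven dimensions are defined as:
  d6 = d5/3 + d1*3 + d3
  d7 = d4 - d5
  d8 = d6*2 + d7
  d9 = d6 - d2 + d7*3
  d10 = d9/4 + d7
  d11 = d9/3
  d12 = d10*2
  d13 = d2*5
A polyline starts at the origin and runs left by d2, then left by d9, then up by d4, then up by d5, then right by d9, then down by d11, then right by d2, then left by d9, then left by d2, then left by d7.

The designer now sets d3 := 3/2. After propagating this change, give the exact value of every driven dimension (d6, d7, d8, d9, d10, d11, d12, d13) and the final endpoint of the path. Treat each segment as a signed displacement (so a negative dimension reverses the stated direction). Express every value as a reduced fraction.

d6 = 181/30
d7 = 2
d8 = 211/15
d9 = -29/30
d10 = 211/120
d11 = -29/90
d12 = 211/60
d13 = 65
endpoint = (-421/30, 389/90)

Apply edit: d3 := 3/2
  d6 = d5/3 + d1*3 + d3 = 181/30
  d7 = d4 - d5 = 2
  d8 = d6*2 + d7 = 211/15
  d9 = d6 - d2 + d7*3 = -29/30
  d10 = d9/4 + d7 = 211/120
  d11 = d9/3 = -29/90
  d12 = d10*2 = 211/60
  d13 = d2*5 = 65
Walk from origin (0, 0):
  seg 1: left by d2 = 13 → (-13, 0)
  seg 2: left by d9 = -29/30 → (-361/30, 0)
  seg 3: up by d4 = 3 → (-361/30, 3)
  seg 4: up by d5 = 1 → (-361/30, 4)
  seg 5: right by d9 = -29/30 → (-13, 4)
  seg 6: down by d11 = -29/90 → (-13, 389/90)
  seg 7: right by d2 = 13 → (0, 389/90)
  seg 8: left by d9 = -29/30 → (29/30, 389/90)
  seg 9: left by d2 = 13 → (-361/30, 389/90)
  seg 10: left by d7 = 2 → (-421/30, 389/90)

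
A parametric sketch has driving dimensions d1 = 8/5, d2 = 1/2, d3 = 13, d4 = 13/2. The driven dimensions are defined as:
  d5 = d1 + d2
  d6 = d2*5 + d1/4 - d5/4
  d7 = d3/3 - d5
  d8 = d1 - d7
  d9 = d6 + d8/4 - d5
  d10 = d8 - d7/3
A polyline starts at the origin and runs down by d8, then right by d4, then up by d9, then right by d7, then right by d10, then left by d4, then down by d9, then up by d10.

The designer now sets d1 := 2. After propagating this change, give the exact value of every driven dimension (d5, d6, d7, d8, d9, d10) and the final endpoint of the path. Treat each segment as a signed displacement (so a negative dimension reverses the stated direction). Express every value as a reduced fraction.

d5 = 5/2
d6 = 19/8
d7 = 11/6
d8 = 1/6
d9 = -1/12
d10 = -4/9
endpoint = (25/18, -11/18)

Apply edit: d1 := 2
  d5 = d1 + d2 = 5/2
  d6 = d2*5 + d1/4 - d5/4 = 19/8
  d7 = d3/3 - d5 = 11/6
  d8 = d1 - d7 = 1/6
  d9 = d6 + d8/4 - d5 = -1/12
  d10 = d8 - d7/3 = -4/9
Walk from origin (0, 0):
  seg 1: down by d8 = 1/6 → (0, -1/6)
  seg 2: right by d4 = 13/2 → (13/2, -1/6)
  seg 3: up by d9 = -1/12 → (13/2, -1/4)
  seg 4: right by d7 = 11/6 → (25/3, -1/4)
  seg 5: right by d10 = -4/9 → (71/9, -1/4)
  seg 6: left by d4 = 13/2 → (25/18, -1/4)
  seg 7: down by d9 = -1/12 → (25/18, -1/6)
  seg 8: up by d10 = -4/9 → (25/18, -11/18)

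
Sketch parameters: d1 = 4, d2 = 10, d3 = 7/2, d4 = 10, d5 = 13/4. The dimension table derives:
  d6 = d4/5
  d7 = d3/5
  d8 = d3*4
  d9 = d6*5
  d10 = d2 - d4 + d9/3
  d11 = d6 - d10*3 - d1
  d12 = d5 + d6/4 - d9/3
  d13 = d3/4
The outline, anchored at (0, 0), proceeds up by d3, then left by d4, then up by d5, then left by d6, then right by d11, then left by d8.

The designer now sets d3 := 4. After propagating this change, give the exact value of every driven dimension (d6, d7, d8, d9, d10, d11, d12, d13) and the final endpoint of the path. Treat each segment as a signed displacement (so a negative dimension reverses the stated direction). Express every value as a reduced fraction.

d6 = 2
d7 = 4/5
d8 = 16
d9 = 10
d10 = 10/3
d11 = -12
d12 = 5/12
d13 = 1
endpoint = (-40, 29/4)

Apply edit: d3 := 4
  d6 = d4/5 = 2
  d7 = d3/5 = 4/5
  d8 = d3*4 = 16
  d9 = d6*5 = 10
  d10 = d2 - d4 + d9/3 = 10/3
  d11 = d6 - d10*3 - d1 = -12
  d12 = d5 + d6/4 - d9/3 = 5/12
  d13 = d3/4 = 1
Walk from origin (0, 0):
  seg 1: up by d3 = 4 → (0, 4)
  seg 2: left by d4 = 10 → (-10, 4)
  seg 3: up by d5 = 13/4 → (-10, 29/4)
  seg 4: left by d6 = 2 → (-12, 29/4)
  seg 5: right by d11 = -12 → (-24, 29/4)
  seg 6: left by d8 = 16 → (-40, 29/4)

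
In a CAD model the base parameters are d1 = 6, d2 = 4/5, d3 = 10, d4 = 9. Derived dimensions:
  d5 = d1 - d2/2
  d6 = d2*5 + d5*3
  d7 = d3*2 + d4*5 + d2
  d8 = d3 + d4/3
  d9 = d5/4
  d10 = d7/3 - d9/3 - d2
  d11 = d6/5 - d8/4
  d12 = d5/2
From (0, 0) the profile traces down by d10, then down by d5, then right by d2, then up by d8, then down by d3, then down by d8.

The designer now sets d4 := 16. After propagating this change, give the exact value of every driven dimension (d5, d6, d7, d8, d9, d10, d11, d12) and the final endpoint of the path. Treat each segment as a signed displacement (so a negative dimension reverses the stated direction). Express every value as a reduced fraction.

Apply edit: d4 := 16
  d5 = d1 - d2/2 = 28/5
  d6 = d2*5 + d5*3 = 104/5
  d7 = d3*2 + d4*5 + d2 = 504/5
  d8 = d3 + d4/3 = 46/3
  d9 = d5/4 = 7/5
  d10 = d7/3 - d9/3 - d2 = 97/3
  d11 = d6/5 - d8/4 = 49/150
  d12 = d5/2 = 14/5
Walk from origin (0, 0):
  seg 1: down by d10 = 97/3 → (0, -97/3)
  seg 2: down by d5 = 28/5 → (0, -569/15)
  seg 3: right by d2 = 4/5 → (4/5, -569/15)
  seg 4: up by d8 = 46/3 → (4/5, -113/5)
  seg 5: down by d3 = 10 → (4/5, -163/5)
  seg 6: down by d8 = 46/3 → (4/5, -719/15)

d5 = 28/5
d6 = 104/5
d7 = 504/5
d8 = 46/3
d9 = 7/5
d10 = 97/3
d11 = 49/150
d12 = 14/5
endpoint = (4/5, -719/15)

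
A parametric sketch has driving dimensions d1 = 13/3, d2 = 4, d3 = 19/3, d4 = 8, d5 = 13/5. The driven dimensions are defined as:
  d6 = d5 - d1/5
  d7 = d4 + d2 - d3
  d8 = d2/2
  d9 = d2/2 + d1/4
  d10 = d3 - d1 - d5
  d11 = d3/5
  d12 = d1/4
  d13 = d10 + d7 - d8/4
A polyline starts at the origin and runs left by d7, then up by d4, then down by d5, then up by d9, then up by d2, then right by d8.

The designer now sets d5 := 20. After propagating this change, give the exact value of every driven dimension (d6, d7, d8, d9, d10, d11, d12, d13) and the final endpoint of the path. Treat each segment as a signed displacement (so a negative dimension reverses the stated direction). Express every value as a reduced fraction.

Apply edit: d5 := 20
  d6 = d5 - d1/5 = 287/15
  d7 = d4 + d2 - d3 = 17/3
  d8 = d2/2 = 2
  d9 = d2/2 + d1/4 = 37/12
  d10 = d3 - d1 - d5 = -18
  d11 = d3/5 = 19/15
  d12 = d1/4 = 13/12
  d13 = d10 + d7 - d8/4 = -77/6
Walk from origin (0, 0):
  seg 1: left by d7 = 17/3 → (-17/3, 0)
  seg 2: up by d4 = 8 → (-17/3, 8)
  seg 3: down by d5 = 20 → (-17/3, -12)
  seg 4: up by d9 = 37/12 → (-17/3, -107/12)
  seg 5: up by d2 = 4 → (-17/3, -59/12)
  seg 6: right by d8 = 2 → (-11/3, -59/12)

d6 = 287/15
d7 = 17/3
d8 = 2
d9 = 37/12
d10 = -18
d11 = 19/15
d12 = 13/12
d13 = -77/6
endpoint = (-11/3, -59/12)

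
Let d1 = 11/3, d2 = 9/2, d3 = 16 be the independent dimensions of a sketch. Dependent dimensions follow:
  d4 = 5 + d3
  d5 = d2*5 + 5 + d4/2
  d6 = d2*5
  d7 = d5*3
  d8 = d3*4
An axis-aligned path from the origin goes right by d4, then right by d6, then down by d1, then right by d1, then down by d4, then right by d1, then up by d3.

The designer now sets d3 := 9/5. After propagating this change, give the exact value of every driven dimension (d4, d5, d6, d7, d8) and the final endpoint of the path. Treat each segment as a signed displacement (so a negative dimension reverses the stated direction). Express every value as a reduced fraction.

d4 = 34/5
d5 = 309/10
d6 = 45/2
d7 = 927/10
d8 = 36/5
endpoint = (1099/30, -26/3)

Apply edit: d3 := 9/5
  d4 = 5 + d3 = 34/5
  d5 = d2*5 + 5 + d4/2 = 309/10
  d6 = d2*5 = 45/2
  d7 = d5*3 = 927/10
  d8 = d3*4 = 36/5
Walk from origin (0, 0):
  seg 1: right by d4 = 34/5 → (34/5, 0)
  seg 2: right by d6 = 45/2 → (293/10, 0)
  seg 3: down by d1 = 11/3 → (293/10, -11/3)
  seg 4: right by d1 = 11/3 → (989/30, -11/3)
  seg 5: down by d4 = 34/5 → (989/30, -157/15)
  seg 6: right by d1 = 11/3 → (1099/30, -157/15)
  seg 7: up by d3 = 9/5 → (1099/30, -26/3)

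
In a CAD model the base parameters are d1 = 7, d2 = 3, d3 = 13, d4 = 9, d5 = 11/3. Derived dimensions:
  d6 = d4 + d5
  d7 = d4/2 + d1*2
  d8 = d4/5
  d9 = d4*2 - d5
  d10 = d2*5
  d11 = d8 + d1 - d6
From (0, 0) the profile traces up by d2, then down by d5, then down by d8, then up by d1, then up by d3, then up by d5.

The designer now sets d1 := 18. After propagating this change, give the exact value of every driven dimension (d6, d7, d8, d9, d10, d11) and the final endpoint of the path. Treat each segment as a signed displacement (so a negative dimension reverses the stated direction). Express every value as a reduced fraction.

Apply edit: d1 := 18
  d6 = d4 + d5 = 38/3
  d7 = d4/2 + d1*2 = 81/2
  d8 = d4/5 = 9/5
  d9 = d4*2 - d5 = 43/3
  d10 = d2*5 = 15
  d11 = d8 + d1 - d6 = 107/15
Walk from origin (0, 0):
  seg 1: up by d2 = 3 → (0, 3)
  seg 2: down by d5 = 11/3 → (0, -2/3)
  seg 3: down by d8 = 9/5 → (0, -37/15)
  seg 4: up by d1 = 18 → (0, 233/15)
  seg 5: up by d3 = 13 → (0, 428/15)
  seg 6: up by d5 = 11/3 → (0, 161/5)

d6 = 38/3
d7 = 81/2
d8 = 9/5
d9 = 43/3
d10 = 15
d11 = 107/15
endpoint = (0, 161/5)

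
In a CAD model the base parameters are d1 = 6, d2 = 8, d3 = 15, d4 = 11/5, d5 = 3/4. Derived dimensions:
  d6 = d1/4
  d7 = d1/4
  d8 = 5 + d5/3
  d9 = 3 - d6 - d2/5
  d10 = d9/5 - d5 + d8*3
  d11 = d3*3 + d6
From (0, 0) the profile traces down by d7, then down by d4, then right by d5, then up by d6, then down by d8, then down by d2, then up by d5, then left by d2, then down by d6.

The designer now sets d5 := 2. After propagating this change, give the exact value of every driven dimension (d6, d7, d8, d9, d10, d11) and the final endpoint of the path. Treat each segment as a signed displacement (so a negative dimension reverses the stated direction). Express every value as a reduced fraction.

Apply edit: d5 := 2
  d6 = d1/4 = 3/2
  d7 = d1/4 = 3/2
  d8 = 5 + d5/3 = 17/3
  d9 = 3 - d6 - d2/5 = -1/10
  d10 = d9/5 - d5 + d8*3 = 749/50
  d11 = d3*3 + d6 = 93/2
Walk from origin (0, 0):
  seg 1: down by d7 = 3/2 → (0, -3/2)
  seg 2: down by d4 = 11/5 → (0, -37/10)
  seg 3: right by d5 = 2 → (2, -37/10)
  seg 4: up by d6 = 3/2 → (2, -11/5)
  seg 5: down by d8 = 17/3 → (2, -118/15)
  seg 6: down by d2 = 8 → (2, -238/15)
  seg 7: up by d5 = 2 → (2, -208/15)
  seg 8: left by d2 = 8 → (-6, -208/15)
  seg 9: down by d6 = 3/2 → (-6, -461/30)

d6 = 3/2
d7 = 3/2
d8 = 17/3
d9 = -1/10
d10 = 749/50
d11 = 93/2
endpoint = (-6, -461/30)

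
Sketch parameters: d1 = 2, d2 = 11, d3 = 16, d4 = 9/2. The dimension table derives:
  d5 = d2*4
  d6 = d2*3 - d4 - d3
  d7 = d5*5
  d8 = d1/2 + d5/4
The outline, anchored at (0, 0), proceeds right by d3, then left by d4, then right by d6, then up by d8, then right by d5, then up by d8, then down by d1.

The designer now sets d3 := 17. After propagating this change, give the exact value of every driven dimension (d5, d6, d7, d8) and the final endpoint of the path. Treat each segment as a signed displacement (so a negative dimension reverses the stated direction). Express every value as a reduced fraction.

Apply edit: d3 := 17
  d5 = d2*4 = 44
  d6 = d2*3 - d4 - d3 = 23/2
  d7 = d5*5 = 220
  d8 = d1/2 + d5/4 = 12
Walk from origin (0, 0):
  seg 1: right by d3 = 17 → (17, 0)
  seg 2: left by d4 = 9/2 → (25/2, 0)
  seg 3: right by d6 = 23/2 → (24, 0)
  seg 4: up by d8 = 12 → (24, 12)
  seg 5: right by d5 = 44 → (68, 12)
  seg 6: up by d8 = 12 → (68, 24)
  seg 7: down by d1 = 2 → (68, 22)

d5 = 44
d6 = 23/2
d7 = 220
d8 = 12
endpoint = (68, 22)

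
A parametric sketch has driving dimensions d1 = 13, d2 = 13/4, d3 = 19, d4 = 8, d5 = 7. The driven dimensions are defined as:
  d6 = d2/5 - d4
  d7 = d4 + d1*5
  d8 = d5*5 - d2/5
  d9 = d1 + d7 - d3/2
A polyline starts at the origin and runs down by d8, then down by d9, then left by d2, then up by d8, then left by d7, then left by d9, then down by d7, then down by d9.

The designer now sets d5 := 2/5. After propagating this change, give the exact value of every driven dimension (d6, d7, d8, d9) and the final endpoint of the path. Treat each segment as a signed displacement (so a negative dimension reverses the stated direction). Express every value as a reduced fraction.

Apply edit: d5 := 2/5
  d6 = d2/5 - d4 = -147/20
  d7 = d4 + d1*5 = 73
  d8 = d5*5 - d2/5 = 27/20
  d9 = d1 + d7 - d3/2 = 153/2
Walk from origin (0, 0):
  seg 1: down by d8 = 27/20 → (0, -27/20)
  seg 2: down by d9 = 153/2 → (0, -1557/20)
  seg 3: left by d2 = 13/4 → (-13/4, -1557/20)
  seg 4: up by d8 = 27/20 → (-13/4, -153/2)
  seg 5: left by d7 = 73 → (-305/4, -153/2)
  seg 6: left by d9 = 153/2 → (-611/4, -153/2)
  seg 7: down by d7 = 73 → (-611/4, -299/2)
  seg 8: down by d9 = 153/2 → (-611/4, -226)

d6 = -147/20
d7 = 73
d8 = 27/20
d9 = 153/2
endpoint = (-611/4, -226)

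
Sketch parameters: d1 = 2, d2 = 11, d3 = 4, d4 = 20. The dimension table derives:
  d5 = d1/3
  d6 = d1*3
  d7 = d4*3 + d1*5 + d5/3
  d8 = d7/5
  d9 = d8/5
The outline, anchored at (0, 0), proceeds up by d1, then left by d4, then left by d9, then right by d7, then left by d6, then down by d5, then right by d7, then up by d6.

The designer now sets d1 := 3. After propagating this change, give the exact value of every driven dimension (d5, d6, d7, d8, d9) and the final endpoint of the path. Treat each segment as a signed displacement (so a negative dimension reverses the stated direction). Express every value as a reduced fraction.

Apply edit: d1 := 3
  d5 = d1/3 = 1
  d6 = d1*3 = 9
  d7 = d4*3 + d1*5 + d5/3 = 226/3
  d8 = d7/5 = 226/15
  d9 = d8/5 = 226/75
Walk from origin (0, 0):
  seg 1: up by d1 = 3 → (0, 3)
  seg 2: left by d4 = 20 → (-20, 3)
  seg 3: left by d9 = 226/75 → (-1726/75, 3)
  seg 4: right by d7 = 226/3 → (1308/25, 3)
  seg 5: left by d6 = 9 → (1083/25, 3)
  seg 6: down by d5 = 1 → (1083/25, 2)
  seg 7: right by d7 = 226/3 → (8899/75, 2)
  seg 8: up by d6 = 9 → (8899/75, 11)

d5 = 1
d6 = 9
d7 = 226/3
d8 = 226/15
d9 = 226/75
endpoint = (8899/75, 11)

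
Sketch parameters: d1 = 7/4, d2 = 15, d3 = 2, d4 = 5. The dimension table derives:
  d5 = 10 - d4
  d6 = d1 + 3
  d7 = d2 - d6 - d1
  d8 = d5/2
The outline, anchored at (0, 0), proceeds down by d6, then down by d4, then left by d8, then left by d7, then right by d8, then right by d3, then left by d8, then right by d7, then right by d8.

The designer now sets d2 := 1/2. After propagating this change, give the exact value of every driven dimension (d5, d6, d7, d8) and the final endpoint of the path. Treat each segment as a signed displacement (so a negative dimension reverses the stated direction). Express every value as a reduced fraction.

d5 = 5
d6 = 19/4
d7 = -6
d8 = 5/2
endpoint = (2, -39/4)

Apply edit: d2 := 1/2
  d5 = 10 - d4 = 5
  d6 = d1 + 3 = 19/4
  d7 = d2 - d6 - d1 = -6
  d8 = d5/2 = 5/2
Walk from origin (0, 0):
  seg 1: down by d6 = 19/4 → (0, -19/4)
  seg 2: down by d4 = 5 → (0, -39/4)
  seg 3: left by d8 = 5/2 → (-5/2, -39/4)
  seg 4: left by d7 = -6 → (7/2, -39/4)
  seg 5: right by d8 = 5/2 → (6, -39/4)
  seg 6: right by d3 = 2 → (8, -39/4)
  seg 7: left by d8 = 5/2 → (11/2, -39/4)
  seg 8: right by d7 = -6 → (-1/2, -39/4)
  seg 9: right by d8 = 5/2 → (2, -39/4)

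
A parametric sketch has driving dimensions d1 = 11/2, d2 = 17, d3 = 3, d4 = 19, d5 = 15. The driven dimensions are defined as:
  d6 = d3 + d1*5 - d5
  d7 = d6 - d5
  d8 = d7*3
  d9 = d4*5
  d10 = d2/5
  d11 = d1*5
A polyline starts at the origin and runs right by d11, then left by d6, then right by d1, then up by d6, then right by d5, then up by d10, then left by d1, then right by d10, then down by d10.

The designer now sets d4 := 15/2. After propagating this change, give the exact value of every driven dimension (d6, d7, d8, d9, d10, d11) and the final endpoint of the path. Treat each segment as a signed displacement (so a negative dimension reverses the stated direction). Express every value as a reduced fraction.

d6 = 31/2
d7 = 1/2
d8 = 3/2
d9 = 75/2
d10 = 17/5
d11 = 55/2
endpoint = (152/5, 31/2)

Apply edit: d4 := 15/2
  d6 = d3 + d1*5 - d5 = 31/2
  d7 = d6 - d5 = 1/2
  d8 = d7*3 = 3/2
  d9 = d4*5 = 75/2
  d10 = d2/5 = 17/5
  d11 = d1*5 = 55/2
Walk from origin (0, 0):
  seg 1: right by d11 = 55/2 → (55/2, 0)
  seg 2: left by d6 = 31/2 → (12, 0)
  seg 3: right by d1 = 11/2 → (35/2, 0)
  seg 4: up by d6 = 31/2 → (35/2, 31/2)
  seg 5: right by d5 = 15 → (65/2, 31/2)
  seg 6: up by d10 = 17/5 → (65/2, 189/10)
  seg 7: left by d1 = 11/2 → (27, 189/10)
  seg 8: right by d10 = 17/5 → (152/5, 189/10)
  seg 9: down by d10 = 17/5 → (152/5, 31/2)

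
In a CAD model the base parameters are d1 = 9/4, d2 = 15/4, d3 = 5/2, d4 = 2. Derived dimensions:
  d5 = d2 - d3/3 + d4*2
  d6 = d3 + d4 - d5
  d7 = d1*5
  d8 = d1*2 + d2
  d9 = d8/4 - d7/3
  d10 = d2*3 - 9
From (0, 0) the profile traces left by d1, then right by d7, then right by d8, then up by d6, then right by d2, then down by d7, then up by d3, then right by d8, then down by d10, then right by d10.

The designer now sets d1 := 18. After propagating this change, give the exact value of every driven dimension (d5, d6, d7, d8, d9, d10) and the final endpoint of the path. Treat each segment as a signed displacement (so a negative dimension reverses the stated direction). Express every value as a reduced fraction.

Apply edit: d1 := 18
  d5 = d2 - d3/3 + d4*2 = 83/12
  d6 = d3 + d4 - d5 = -29/12
  d7 = d1*5 = 90
  d8 = d1*2 + d2 = 159/4
  d9 = d8/4 - d7/3 = -321/16
  d10 = d2*3 - 9 = 9/4
Walk from origin (0, 0):
  seg 1: left by d1 = 18 → (-18, 0)
  seg 2: right by d7 = 90 → (72, 0)
  seg 3: right by d8 = 159/4 → (447/4, 0)
  seg 4: up by d6 = -29/12 → (447/4, -29/12)
  seg 5: right by d2 = 15/4 → (231/2, -29/12)
  seg 6: down by d7 = 90 → (231/2, -1109/12)
  seg 7: up by d3 = 5/2 → (231/2, -1079/12)
  seg 8: right by d8 = 159/4 → (621/4, -1079/12)
  seg 9: down by d10 = 9/4 → (621/4, -553/6)
  seg 10: right by d10 = 9/4 → (315/2, -553/6)

d5 = 83/12
d6 = -29/12
d7 = 90
d8 = 159/4
d9 = -321/16
d10 = 9/4
endpoint = (315/2, -553/6)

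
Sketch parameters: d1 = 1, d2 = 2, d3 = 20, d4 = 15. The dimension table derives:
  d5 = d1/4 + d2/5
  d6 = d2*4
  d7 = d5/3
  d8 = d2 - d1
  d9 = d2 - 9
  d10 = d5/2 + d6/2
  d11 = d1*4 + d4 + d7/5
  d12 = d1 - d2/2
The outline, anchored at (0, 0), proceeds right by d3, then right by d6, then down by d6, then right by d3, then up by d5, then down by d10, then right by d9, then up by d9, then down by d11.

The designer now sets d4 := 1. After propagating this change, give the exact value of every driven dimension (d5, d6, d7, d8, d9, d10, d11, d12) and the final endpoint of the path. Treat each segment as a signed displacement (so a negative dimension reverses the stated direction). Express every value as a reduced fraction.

d5 = 13/20
d6 = 8
d7 = 13/60
d8 = 1
d9 = -7
d10 = 173/40
d11 = 1513/300
d12 = 0
endpoint = (41, -14231/600)

Apply edit: d4 := 1
  d5 = d1/4 + d2/5 = 13/20
  d6 = d2*4 = 8
  d7 = d5/3 = 13/60
  d8 = d2 - d1 = 1
  d9 = d2 - 9 = -7
  d10 = d5/2 + d6/2 = 173/40
  d11 = d1*4 + d4 + d7/5 = 1513/300
  d12 = d1 - d2/2 = 0
Walk from origin (0, 0):
  seg 1: right by d3 = 20 → (20, 0)
  seg 2: right by d6 = 8 → (28, 0)
  seg 3: down by d6 = 8 → (28, -8)
  seg 4: right by d3 = 20 → (48, -8)
  seg 5: up by d5 = 13/20 → (48, -147/20)
  seg 6: down by d10 = 173/40 → (48, -467/40)
  seg 7: right by d9 = -7 → (41, -467/40)
  seg 8: up by d9 = -7 → (41, -747/40)
  seg 9: down by d11 = 1513/300 → (41, -14231/600)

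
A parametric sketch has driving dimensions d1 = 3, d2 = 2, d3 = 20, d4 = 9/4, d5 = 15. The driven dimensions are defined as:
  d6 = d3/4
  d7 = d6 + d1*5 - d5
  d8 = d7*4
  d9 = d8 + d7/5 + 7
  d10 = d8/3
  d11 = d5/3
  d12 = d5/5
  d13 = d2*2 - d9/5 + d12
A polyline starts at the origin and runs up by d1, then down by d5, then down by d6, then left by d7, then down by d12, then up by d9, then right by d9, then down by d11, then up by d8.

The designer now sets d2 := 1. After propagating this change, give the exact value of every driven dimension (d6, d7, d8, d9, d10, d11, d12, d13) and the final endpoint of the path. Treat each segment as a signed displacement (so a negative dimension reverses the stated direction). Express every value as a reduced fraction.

Apply edit: d2 := 1
  d6 = d3/4 = 5
  d7 = d6 + d1*5 - d5 = 5
  d8 = d7*4 = 20
  d9 = d8 + d7/5 + 7 = 28
  d10 = d8/3 = 20/3
  d11 = d5/3 = 5
  d12 = d5/5 = 3
  d13 = d2*2 - d9/5 + d12 = -3/5
Walk from origin (0, 0):
  seg 1: up by d1 = 3 → (0, 3)
  seg 2: down by d5 = 15 → (0, -12)
  seg 3: down by d6 = 5 → (0, -17)
  seg 4: left by d7 = 5 → (-5, -17)
  seg 5: down by d12 = 3 → (-5, -20)
  seg 6: up by d9 = 28 → (-5, 8)
  seg 7: right by d9 = 28 → (23, 8)
  seg 8: down by d11 = 5 → (23, 3)
  seg 9: up by d8 = 20 → (23, 23)

d6 = 5
d7 = 5
d8 = 20
d9 = 28
d10 = 20/3
d11 = 5
d12 = 3
d13 = -3/5
endpoint = (23, 23)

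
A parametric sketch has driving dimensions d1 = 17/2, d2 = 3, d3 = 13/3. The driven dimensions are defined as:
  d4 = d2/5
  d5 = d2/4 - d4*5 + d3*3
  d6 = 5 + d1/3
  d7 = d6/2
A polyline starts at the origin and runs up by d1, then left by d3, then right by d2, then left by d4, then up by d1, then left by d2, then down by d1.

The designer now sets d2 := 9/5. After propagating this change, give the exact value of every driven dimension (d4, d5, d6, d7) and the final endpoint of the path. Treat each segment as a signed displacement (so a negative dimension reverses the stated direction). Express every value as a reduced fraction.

Apply edit: d2 := 9/5
  d4 = d2/5 = 9/25
  d5 = d2/4 - d4*5 + d3*3 = 233/20
  d6 = 5 + d1/3 = 47/6
  d7 = d6/2 = 47/12
Walk from origin (0, 0):
  seg 1: up by d1 = 17/2 → (0, 17/2)
  seg 2: left by d3 = 13/3 → (-13/3, 17/2)
  seg 3: right by d2 = 9/5 → (-38/15, 17/2)
  seg 4: left by d4 = 9/25 → (-217/75, 17/2)
  seg 5: up by d1 = 17/2 → (-217/75, 17)
  seg 6: left by d2 = 9/5 → (-352/75, 17)
  seg 7: down by d1 = 17/2 → (-352/75, 17/2)

d4 = 9/25
d5 = 233/20
d6 = 47/6
d7 = 47/12
endpoint = (-352/75, 17/2)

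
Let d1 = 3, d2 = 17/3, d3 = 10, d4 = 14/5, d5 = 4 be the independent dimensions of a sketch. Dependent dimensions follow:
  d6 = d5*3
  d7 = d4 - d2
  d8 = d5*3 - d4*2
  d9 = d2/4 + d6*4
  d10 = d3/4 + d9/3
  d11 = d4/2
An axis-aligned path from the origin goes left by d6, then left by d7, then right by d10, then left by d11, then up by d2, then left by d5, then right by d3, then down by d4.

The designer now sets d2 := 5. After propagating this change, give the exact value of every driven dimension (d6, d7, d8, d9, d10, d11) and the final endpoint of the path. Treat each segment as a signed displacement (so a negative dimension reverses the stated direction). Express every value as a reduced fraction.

d6 = 12
d7 = -11/5
d8 = 32/5
d9 = 197/4
d10 = 227/12
d11 = 7/5
endpoint = (823/60, 11/5)

Apply edit: d2 := 5
  d6 = d5*3 = 12
  d7 = d4 - d2 = -11/5
  d8 = d5*3 - d4*2 = 32/5
  d9 = d2/4 + d6*4 = 197/4
  d10 = d3/4 + d9/3 = 227/12
  d11 = d4/2 = 7/5
Walk from origin (0, 0):
  seg 1: left by d6 = 12 → (-12, 0)
  seg 2: left by d7 = -11/5 → (-49/5, 0)
  seg 3: right by d10 = 227/12 → (547/60, 0)
  seg 4: left by d11 = 7/5 → (463/60, 0)
  seg 5: up by d2 = 5 → (463/60, 5)
  seg 6: left by d5 = 4 → (223/60, 5)
  seg 7: right by d3 = 10 → (823/60, 5)
  seg 8: down by d4 = 14/5 → (823/60, 11/5)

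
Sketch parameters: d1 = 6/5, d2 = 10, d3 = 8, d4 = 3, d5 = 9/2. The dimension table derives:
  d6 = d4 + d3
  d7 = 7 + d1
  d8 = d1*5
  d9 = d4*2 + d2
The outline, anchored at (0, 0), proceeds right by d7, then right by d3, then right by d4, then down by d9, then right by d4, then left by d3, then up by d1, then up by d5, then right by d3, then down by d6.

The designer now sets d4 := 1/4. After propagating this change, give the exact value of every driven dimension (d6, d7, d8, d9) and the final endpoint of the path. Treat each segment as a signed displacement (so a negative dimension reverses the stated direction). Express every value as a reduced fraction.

Apply edit: d4 := 1/4
  d6 = d4 + d3 = 33/4
  d7 = 7 + d1 = 41/5
  d8 = d1*5 = 6
  d9 = d4*2 + d2 = 21/2
Walk from origin (0, 0):
  seg 1: right by d7 = 41/5 → (41/5, 0)
  seg 2: right by d3 = 8 → (81/5, 0)
  seg 3: right by d4 = 1/4 → (329/20, 0)
  seg 4: down by d9 = 21/2 → (329/20, -21/2)
  seg 5: right by d4 = 1/4 → (167/10, -21/2)
  seg 6: left by d3 = 8 → (87/10, -21/2)
  seg 7: up by d1 = 6/5 → (87/10, -93/10)
  seg 8: up by d5 = 9/2 → (87/10, -24/5)
  seg 9: right by d3 = 8 → (167/10, -24/5)
  seg 10: down by d6 = 33/4 → (167/10, -261/20)

d6 = 33/4
d7 = 41/5
d8 = 6
d9 = 21/2
endpoint = (167/10, -261/20)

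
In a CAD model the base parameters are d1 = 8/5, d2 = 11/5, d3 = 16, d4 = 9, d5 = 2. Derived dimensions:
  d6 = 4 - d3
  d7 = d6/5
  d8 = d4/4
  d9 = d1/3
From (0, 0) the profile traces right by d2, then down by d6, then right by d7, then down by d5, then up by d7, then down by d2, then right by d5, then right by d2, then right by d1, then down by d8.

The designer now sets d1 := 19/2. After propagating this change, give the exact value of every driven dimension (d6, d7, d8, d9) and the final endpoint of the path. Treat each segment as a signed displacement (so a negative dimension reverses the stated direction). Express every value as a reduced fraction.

d6 = -12
d7 = -12/5
d8 = 9/4
d9 = 19/6
endpoint = (27/2, 63/20)

Apply edit: d1 := 19/2
  d6 = 4 - d3 = -12
  d7 = d6/5 = -12/5
  d8 = d4/4 = 9/4
  d9 = d1/3 = 19/6
Walk from origin (0, 0):
  seg 1: right by d2 = 11/5 → (11/5, 0)
  seg 2: down by d6 = -12 → (11/5, 12)
  seg 3: right by d7 = -12/5 → (-1/5, 12)
  seg 4: down by d5 = 2 → (-1/5, 10)
  seg 5: up by d7 = -12/5 → (-1/5, 38/5)
  seg 6: down by d2 = 11/5 → (-1/5, 27/5)
  seg 7: right by d5 = 2 → (9/5, 27/5)
  seg 8: right by d2 = 11/5 → (4, 27/5)
  seg 9: right by d1 = 19/2 → (27/2, 27/5)
  seg 10: down by d8 = 9/4 → (27/2, 63/20)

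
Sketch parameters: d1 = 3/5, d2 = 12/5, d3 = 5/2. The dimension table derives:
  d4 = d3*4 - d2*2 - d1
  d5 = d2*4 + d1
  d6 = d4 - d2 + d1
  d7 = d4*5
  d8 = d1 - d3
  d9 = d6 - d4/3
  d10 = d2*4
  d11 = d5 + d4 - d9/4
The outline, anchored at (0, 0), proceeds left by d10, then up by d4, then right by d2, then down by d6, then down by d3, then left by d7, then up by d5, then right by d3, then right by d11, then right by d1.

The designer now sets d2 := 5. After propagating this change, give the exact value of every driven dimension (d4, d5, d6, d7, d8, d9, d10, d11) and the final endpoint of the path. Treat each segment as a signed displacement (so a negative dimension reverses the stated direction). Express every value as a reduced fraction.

Apply edit: d2 := 5
  d4 = d3*4 - d2*2 - d1 = -3/5
  d5 = d2*4 + d1 = 103/5
  d6 = d4 - d2 + d1 = -5
  d7 = d4*5 = -3
  d8 = d1 - d3 = -19/10
  d9 = d6 - d4/3 = -24/5
  d10 = d2*4 = 20
  d11 = d5 + d4 - d9/4 = 106/5
Walk from origin (0, 0):
  seg 1: left by d10 = 20 → (-20, 0)
  seg 2: up by d4 = -3/5 → (-20, -3/5)
  seg 3: right by d2 = 5 → (-15, -3/5)
  seg 4: down by d6 = -5 → (-15, 22/5)
  seg 5: down by d3 = 5/2 → (-15, 19/10)
  seg 6: left by d7 = -3 → (-12, 19/10)
  seg 7: up by d5 = 103/5 → (-12, 45/2)
  seg 8: right by d3 = 5/2 → (-19/2, 45/2)
  seg 9: right by d11 = 106/5 → (117/10, 45/2)
  seg 10: right by d1 = 3/5 → (123/10, 45/2)

d4 = -3/5
d5 = 103/5
d6 = -5
d7 = -3
d8 = -19/10
d9 = -24/5
d10 = 20
d11 = 106/5
endpoint = (123/10, 45/2)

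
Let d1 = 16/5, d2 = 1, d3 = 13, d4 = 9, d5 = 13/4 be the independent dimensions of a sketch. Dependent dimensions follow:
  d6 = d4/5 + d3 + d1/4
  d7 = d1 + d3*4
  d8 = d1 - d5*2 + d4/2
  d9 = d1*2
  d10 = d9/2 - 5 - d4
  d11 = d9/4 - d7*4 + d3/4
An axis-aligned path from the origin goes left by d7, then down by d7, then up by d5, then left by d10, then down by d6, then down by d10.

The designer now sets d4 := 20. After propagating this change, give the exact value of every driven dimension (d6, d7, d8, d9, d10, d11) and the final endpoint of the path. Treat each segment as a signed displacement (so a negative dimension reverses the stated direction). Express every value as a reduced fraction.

d6 = 89/5
d7 = 276/5
d8 = 67/10
d9 = 32/5
d10 = -109/5
d11 = -4319/20
endpoint = (-167/5, -959/20)

Apply edit: d4 := 20
  d6 = d4/5 + d3 + d1/4 = 89/5
  d7 = d1 + d3*4 = 276/5
  d8 = d1 - d5*2 + d4/2 = 67/10
  d9 = d1*2 = 32/5
  d10 = d9/2 - 5 - d4 = -109/5
  d11 = d9/4 - d7*4 + d3/4 = -4319/20
Walk from origin (0, 0):
  seg 1: left by d7 = 276/5 → (-276/5, 0)
  seg 2: down by d7 = 276/5 → (-276/5, -276/5)
  seg 3: up by d5 = 13/4 → (-276/5, -1039/20)
  seg 4: left by d10 = -109/5 → (-167/5, -1039/20)
  seg 5: down by d6 = 89/5 → (-167/5, -279/4)
  seg 6: down by d10 = -109/5 → (-167/5, -959/20)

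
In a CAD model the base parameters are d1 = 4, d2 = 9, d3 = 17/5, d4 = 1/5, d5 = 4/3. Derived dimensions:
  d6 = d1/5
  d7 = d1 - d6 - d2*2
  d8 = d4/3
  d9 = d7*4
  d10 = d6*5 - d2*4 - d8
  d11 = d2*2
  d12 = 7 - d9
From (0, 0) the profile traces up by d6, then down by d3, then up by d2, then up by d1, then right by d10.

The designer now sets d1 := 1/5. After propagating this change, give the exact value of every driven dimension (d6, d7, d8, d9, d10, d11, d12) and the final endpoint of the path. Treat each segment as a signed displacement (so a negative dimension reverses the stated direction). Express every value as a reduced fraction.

d6 = 1/25
d7 = -446/25
d8 = 1/15
d9 = -1784/25
d10 = -538/15
d11 = 18
d12 = 1959/25
endpoint = (-538/15, 146/25)

Apply edit: d1 := 1/5
  d6 = d1/5 = 1/25
  d7 = d1 - d6 - d2*2 = -446/25
  d8 = d4/3 = 1/15
  d9 = d7*4 = -1784/25
  d10 = d6*5 - d2*4 - d8 = -538/15
  d11 = d2*2 = 18
  d12 = 7 - d9 = 1959/25
Walk from origin (0, 0):
  seg 1: up by d6 = 1/25 → (0, 1/25)
  seg 2: down by d3 = 17/5 → (0, -84/25)
  seg 3: up by d2 = 9 → (0, 141/25)
  seg 4: up by d1 = 1/5 → (0, 146/25)
  seg 5: right by d10 = -538/15 → (-538/15, 146/25)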